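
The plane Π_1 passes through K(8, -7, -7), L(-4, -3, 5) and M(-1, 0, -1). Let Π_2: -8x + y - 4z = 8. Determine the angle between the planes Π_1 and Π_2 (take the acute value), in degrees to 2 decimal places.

KL = (-12, 4, 12), KM = (-9, 7, 6); a normal to Π_1 is KL × KM = (-60, -36, -48).
Using K: Π_1 has equation -60x - 36y - 48z = 108.
cos θ = |n₁·n₂| / (|n₁||n₂|) = |636| / (√7200 · √81).
θ = arccos(0.83281) ≈ 33.61°.

33.61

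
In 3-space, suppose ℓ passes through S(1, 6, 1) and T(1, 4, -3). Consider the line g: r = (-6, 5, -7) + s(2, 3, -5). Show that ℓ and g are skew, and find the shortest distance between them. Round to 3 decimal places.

7.495

A direction vector for ℓ is T − S = (0, -2, -4).
Common perpendicular direction n = (0, -2, -4) × (2, 3, -5) = (22, -8, 4).
With w = (-6, 5, -7) − (1, 6, 1) = (-7, -1, -8), w · n = -178.
Since n ≠ 0 the lines are not parallel, and w · n = -178 ≠ 0 so they do not intersect; hence they are skew.
Distance = |w · n| / |n| = |-178| / √564 ≈ 7.495.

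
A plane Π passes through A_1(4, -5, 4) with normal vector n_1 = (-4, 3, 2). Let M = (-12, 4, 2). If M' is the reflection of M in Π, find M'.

(12, -14, -10)

Π: n_1·r = n_1·A_1 gives -4x + 3y + 2z = -23.
λ = (n·M − d)/|n|² = (64 − (-23))/29 = 3.
Reflection = M − 2λn = (-12, 4, 2) − 6·(-4, 3, 2) = (12, -14, -10).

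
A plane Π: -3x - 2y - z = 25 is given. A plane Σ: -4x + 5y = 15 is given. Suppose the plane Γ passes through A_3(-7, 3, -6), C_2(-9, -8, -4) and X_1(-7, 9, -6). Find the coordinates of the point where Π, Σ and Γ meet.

(-5, -1, -8)

A_3C_2 = (-2, -11, 2), A_3X_1 = (0, 6, 0); a normal to Γ is A_3C_2 × A_3X_1 = (-12, 0, -12).
Using A_3: Γ has equation -12x - 12z = 156.
Solving the 3×3 linear system -3x - 2y - z = 25, -4x + 5y = 15, -12x - 12z = 156 (e.g. by elimination or Cramer's rule, determinant = 216) gives (-5, -1, -8).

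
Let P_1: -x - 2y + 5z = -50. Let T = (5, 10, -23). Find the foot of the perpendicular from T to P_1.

Foot = T − λn with λ = (n·T − d)/|n|² = (-140 − (-50))/30 = -3.
Foot = (5, 10, -23) − (-3)·(-1, -2, 5) = (2, 4, -8).

(2, 4, -8)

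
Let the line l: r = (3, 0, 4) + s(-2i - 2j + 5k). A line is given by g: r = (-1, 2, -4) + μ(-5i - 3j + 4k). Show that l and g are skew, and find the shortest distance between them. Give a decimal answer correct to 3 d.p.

Common perpendicular direction n = (-2, -2, 5) × (-5, -3, 4) = (7, -17, -4).
With w = (-1, 2, -4) − (3, 0, 4) = (-4, 2, -8), w · n = -30.
Since n ≠ 0 the lines are not parallel, and w · n = -30 ≠ 0 so they do not intersect; hence they are skew.
Distance = |w · n| / |n| = |-30| / √354 ≈ 1.594.

1.594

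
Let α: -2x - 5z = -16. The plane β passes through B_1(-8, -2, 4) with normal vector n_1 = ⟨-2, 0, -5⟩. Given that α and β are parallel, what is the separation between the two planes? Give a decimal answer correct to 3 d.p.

β: n_1·r = n_1·B_1 gives -2x - 5z = -4.
Same normal n = (-2, 0, -5) with |n| = √29; distance = |-16 − (-4)| / |n| = 12/√29 ≈ 2.228.

2.228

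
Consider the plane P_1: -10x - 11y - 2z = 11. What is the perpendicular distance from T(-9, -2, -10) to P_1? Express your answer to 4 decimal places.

n·T − d = (-10)·(-9) + (-11)·(-2) + (-2)·(-10) − 11 = 121; |n| = √225.
Distance = |121| / √225 = 121/√225 ≈ 8.0667.

8.0667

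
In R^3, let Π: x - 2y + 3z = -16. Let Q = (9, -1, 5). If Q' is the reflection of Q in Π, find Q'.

λ = (n·Q − d)/|n|² = (26 − (-16))/14 = 3.
Reflection = Q − 2λn = (9, -1, 5) − 6·(1, -2, 3) = (3, 11, -13).

(3, 11, -13)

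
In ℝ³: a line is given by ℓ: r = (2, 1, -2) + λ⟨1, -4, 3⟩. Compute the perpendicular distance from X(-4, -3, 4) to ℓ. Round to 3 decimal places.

Taking (2, 1, -2) on ℓ with direction v = (1, -4, 3): w = X − (2, 1, -2) = (-6, -4, 6), and w × v = (12, 24, 28).
Distance = |w × v| / |v| = √1504 / √26 ≈ 7.606.

7.606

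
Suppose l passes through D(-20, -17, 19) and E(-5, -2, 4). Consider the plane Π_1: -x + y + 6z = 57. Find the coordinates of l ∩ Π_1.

A direction vector for l is E − D = (15, 15, -15).
Substitute r = (-20, -17, 19) + t(15, 15, -15) into the plane: 117 + (-90)t = 57, so t = 2/3.
Intersection: (-20, -17, 19) + (2/3)·(15, 15, -15) = (-10, -7, 9).

(-10, -7, 9)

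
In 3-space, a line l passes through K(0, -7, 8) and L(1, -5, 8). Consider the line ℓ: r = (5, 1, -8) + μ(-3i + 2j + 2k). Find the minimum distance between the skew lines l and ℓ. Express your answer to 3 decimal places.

A direction vector for l is L − K = (1, 2, 0).
Common perpendicular direction n = (1, 2, 0) × (-3, 2, 2) = (4, -2, 8).
With w = (5, 1, -8) − (0, -7, 8) = (5, 8, -16), w · n = -124.
Distance = |w · n| / |n| = |-124| / √84 ≈ 13.530.

13.530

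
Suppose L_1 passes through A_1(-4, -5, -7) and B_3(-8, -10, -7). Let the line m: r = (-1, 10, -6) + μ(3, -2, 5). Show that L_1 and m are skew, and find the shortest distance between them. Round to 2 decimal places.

A direction vector for L_1 is B_3 − A_1 = (-4, -5, 0).
Common perpendicular direction n = (-4, -5, 0) × (3, -2, 5) = (-25, 20, 23).
With w = (-1, 10, -6) − (-4, -5, -7) = (3, 15, 1), w · n = 248.
Since n ≠ 0 the lines are not parallel, and w · n = 248 ≠ 0 so they do not intersect; hence they are skew.
Distance = |w · n| / |n| = |248| / √1554 ≈ 6.29.

6.29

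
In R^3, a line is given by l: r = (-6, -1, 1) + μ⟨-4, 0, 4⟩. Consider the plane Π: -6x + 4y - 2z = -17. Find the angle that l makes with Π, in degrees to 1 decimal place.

22.2

sin θ = |n·v| / (|n||v|) = |16| / (√56 · √32) = 0.37796.
θ ≈ 22.2°.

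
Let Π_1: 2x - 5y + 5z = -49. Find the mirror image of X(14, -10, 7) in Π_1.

(2, 20, -23)

λ = (n·X − d)/|n|² = (113 − (-49))/54 = 3.
Reflection = X − 2λn = (14, -10, 7) − 6·(2, -5, 5) = (2, 20, -23).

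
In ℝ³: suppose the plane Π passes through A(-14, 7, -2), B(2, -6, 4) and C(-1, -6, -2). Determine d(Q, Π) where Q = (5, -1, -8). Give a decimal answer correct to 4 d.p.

AB = (16, -13, 6), AC = (13, -13, 0); a normal to Π is AB × AC = (78, 78, -39).
Using A: Π has equation 78x + 78y - 39z = -468.
n·Q − d = (78)·(5) + (78)·(-1) + (-39)·(-8) − (-468) = 1092; |n| = √13689.
Distance = |1092| / √13689 = 1092/√13689 ≈ 9.3333.

9.3333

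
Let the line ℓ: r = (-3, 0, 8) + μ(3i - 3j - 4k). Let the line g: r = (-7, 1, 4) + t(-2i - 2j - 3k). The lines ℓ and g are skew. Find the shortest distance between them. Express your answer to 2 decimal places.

2.93

Common perpendicular direction n = (3, -3, -4) × (-2, -2, -3) = (1, 17, -12).
With w = (-7, 1, 4) − (-3, 0, 8) = (-4, 1, -4), w · n = 61.
Distance = |w · n| / |n| = |61| / √434 ≈ 2.93.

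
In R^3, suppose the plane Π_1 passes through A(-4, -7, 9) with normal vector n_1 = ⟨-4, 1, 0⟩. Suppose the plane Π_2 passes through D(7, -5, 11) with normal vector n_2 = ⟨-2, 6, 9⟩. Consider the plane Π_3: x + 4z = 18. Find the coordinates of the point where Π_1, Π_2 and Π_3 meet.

(-2, 1, 5)

Π_1: n_1·r = n_1·A gives -4x + y = 9.
Π_2: n_2·r = n_2·D gives -2x + 6y + 9z = 55.
Solving the 3×3 linear system -4x + y = 9, -2x + 6y + 9z = 55, x + 4z = 18 (e.g. by elimination or Cramer's rule, determinant = -79) gives (-2, 1, 5).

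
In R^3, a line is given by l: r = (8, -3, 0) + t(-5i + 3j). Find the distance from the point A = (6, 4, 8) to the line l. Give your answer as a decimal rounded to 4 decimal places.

Taking (8, -3, 0) on l with direction v = (-5, 3, 0): w = A − (8, -3, 0) = (-2, 7, 8), and w × v = (-24, -40, 29).
Distance = |w × v| / |v| = √3017 / √34 ≈ 9.4199.

9.4199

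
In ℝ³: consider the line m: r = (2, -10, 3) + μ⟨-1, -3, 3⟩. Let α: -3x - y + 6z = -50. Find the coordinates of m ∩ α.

Substitute r = (2, -10, 3) + t(-1, -3, 3) into the plane: 22 + 24t = -50, so t = -3.
Intersection: (2, -10, 3) + (-3)·(-1, -3, 3) = (5, -1, -6).

(5, -1, -6)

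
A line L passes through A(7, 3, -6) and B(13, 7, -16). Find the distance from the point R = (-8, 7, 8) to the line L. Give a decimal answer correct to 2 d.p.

A direction vector for L is B − A = (6, 4, -10).
Taking (7, 3, -6) on L with direction v = (6, 4, -10): w = R − (7, 3, -6) = (-15, 4, 14), and w × v = (-96, -66, -84).
Distance = |w × v| / |v| = √20628 / √152 ≈ 11.65.

11.65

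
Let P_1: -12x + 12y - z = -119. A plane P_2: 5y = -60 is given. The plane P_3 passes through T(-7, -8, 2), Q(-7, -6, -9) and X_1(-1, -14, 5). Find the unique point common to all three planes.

TQ = (0, 2, -11), TX_1 = (6, -6, 3); a normal to P_3 is TQ × TX_1 = (-60, -66, -12).
Using T: P_3 has equation -60x - 66y - 12z = 924.
Solving the 3×3 linear system -12x + 12y - z = -119, 5y = -60, -60x - 66y - 12z = 924 (e.g. by elimination or Cramer's rule, determinant = 420) gives (-2, -12, -1).

(-2, -12, -1)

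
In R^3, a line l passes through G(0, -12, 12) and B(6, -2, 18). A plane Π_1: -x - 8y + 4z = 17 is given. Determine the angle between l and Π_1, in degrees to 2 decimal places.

31.69

A direction vector for l is B − G = (6, 10, 6).
sin θ = |n·v| / (|n||v|) = |-62| / (√81 · √172) = 0.52527.
θ ≈ 31.69°.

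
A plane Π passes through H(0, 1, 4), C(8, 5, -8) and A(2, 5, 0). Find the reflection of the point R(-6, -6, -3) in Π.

(10, -2, 9)

HC = (8, 4, -12), HA = (2, 4, -4); a normal to Π is HC × HA = (32, 8, 24).
Using H: Π has equation 32x + 8y + 24z = 104.
λ = (n·R − d)/|n|² = (-312 − 104)/1664 = -1/4.
Reflection = R − 2λn = (-6, -6, -3) − (-1/2)·(32, 8, 24) = (10, -2, 9).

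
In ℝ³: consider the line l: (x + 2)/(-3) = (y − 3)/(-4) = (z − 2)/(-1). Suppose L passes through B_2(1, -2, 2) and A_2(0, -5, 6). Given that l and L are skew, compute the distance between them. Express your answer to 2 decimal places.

l has direction (-3, -4, -1) through (-2, 3, 2).
A direction vector for L is A_2 − B_2 = (-1, -3, 4).
Common perpendicular direction n = (-3, -4, -1) × (-1, -3, 4) = (-19, 13, 5).
With w = (1, -2, 2) − (-2, 3, 2) = (3, -5, 0), w · n = -122.
Distance = |w · n| / |n| = |-122| / √555 ≈ 5.18.

5.18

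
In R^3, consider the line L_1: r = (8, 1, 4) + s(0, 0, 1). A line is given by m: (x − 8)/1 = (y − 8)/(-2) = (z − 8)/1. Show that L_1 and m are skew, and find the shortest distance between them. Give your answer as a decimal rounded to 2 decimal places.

3.13

m has direction (1, -2, 1) through (8, 8, 8).
Common perpendicular direction n = (0, 0, 1) × (1, -2, 1) = (2, 1, 0).
With w = (8, 8, 8) − (8, 1, 4) = (0, 7, 4), w · n = 7.
Since n ≠ 0 the lines are not parallel, and w · n = 7 ≠ 0 so they do not intersect; hence they are skew.
Distance = |w · n| / |n| = |7| / √5 ≈ 3.13.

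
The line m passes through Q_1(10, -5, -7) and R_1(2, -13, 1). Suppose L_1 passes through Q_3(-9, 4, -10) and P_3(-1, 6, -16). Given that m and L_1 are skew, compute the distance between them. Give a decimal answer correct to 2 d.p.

10.16

A direction vector for m is R_1 − Q_1 = (-8, -8, 8).
A direction vector for L_1 is P_3 − Q_3 = (8, 2, -6).
Common perpendicular direction n = (-8, -8, 8) × (8, 2, -6) = (32, 16, 48).
With w = (-9, 4, -10) − (10, -5, -7) = (-19, 9, -3), w · n = -608.
Distance = |w · n| / |n| = |-608| / √3584 ≈ 10.16.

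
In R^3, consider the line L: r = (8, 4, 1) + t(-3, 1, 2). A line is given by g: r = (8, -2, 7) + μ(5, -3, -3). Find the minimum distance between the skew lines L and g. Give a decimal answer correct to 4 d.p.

Common perpendicular direction n = (-3, 1, 2) × (5, -3, -3) = (3, 1, 4).
With w = (8, -2, 7) − (8, 4, 1) = (0, -6, 6), w · n = 18.
Distance = |w · n| / |n| = |18| / √26 ≈ 3.5301.

3.5301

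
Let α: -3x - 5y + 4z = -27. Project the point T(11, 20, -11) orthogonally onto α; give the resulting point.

Foot = T − λn with λ = (n·T − d)/|n|² = (-177 − (-27))/50 = -3.
Foot = (11, 20, -11) − (-3)·(-3, -5, 4) = (2, 5, 1).

(2, 5, 1)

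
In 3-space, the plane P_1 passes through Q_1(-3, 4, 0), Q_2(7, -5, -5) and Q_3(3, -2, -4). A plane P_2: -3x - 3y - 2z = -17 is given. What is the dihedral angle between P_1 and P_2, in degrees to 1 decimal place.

54.2

Q_1Q_2 = (10, -9, -5), Q_1Q_3 = (6, -6, -4); a normal to P_1 is Q_1Q_2 × Q_1Q_3 = (6, 10, -6).
Using Q_1: P_1 has equation 6x + 10y - 6z = 22.
cos θ = |n₁·n₂| / (|n₁||n₂|) = |-36| / (√172 · √22).
θ = arccos(0.58523) ≈ 54.2°.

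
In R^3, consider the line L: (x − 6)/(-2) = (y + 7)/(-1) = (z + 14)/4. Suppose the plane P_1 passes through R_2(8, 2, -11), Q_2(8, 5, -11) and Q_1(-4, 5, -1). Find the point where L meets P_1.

L has direction (-2, -1, 4) through (6, -7, -14).
R_2Q_2 = (0, 3, 0), R_2Q_1 = (-12, 3, 10); a normal to P_1 is R_2Q_2 × R_2Q_1 = (30, 0, 36).
Using R_2: P_1 has equation 30x + 36z = -156.
Substitute r = (6, -7, -14) + t(-2, -1, 4) into the plane: -324 + 84t = -156, so t = 2.
Intersection: (6, -7, -14) + 2·(-2, -1, 4) = (2, -9, -6).

(2, -9, -6)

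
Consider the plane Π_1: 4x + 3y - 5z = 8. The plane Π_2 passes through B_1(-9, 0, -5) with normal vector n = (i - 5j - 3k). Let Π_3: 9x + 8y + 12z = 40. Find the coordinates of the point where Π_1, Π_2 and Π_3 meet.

(4, -1, 1)

Π_2: n·r = n·B_1 gives x - 5y - 3z = 6.
Solving the 3×3 linear system 4x + 3y - 5z = 8, x - 5y - 3z = 6, 9x + 8y + 12z = 40 (e.g. by elimination or Cramer's rule, determinant = -526) gives (4, -1, 1).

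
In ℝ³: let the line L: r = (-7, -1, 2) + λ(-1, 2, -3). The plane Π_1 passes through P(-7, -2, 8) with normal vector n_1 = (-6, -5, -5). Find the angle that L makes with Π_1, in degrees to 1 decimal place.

18.5

Π_1: n_1·r = n_1·P gives -6x - 5y - 5z = 12.
sin θ = |n·v| / (|n||v|) = |11| / (√86 · √14) = 0.31701.
θ ≈ 18.5°.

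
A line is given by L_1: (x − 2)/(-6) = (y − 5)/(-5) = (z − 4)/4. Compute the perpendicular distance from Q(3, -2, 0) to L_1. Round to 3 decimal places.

7.988

L_1 has direction (-6, -5, 4) through (2, 5, 4).
Taking (2, 5, 4) on L_1 with direction v = (-6, -5, 4): w = Q − (2, 5, 4) = (1, -7, -4), and w × v = (-48, 20, -47).
Distance = |w × v| / |v| = √4913 / √77 ≈ 7.988.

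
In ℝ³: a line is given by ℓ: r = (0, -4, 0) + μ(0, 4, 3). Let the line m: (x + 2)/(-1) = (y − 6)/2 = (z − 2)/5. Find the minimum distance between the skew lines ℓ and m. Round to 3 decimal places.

3.363

m has direction (-1, 2, 5) through (-2, 6, 2).
Common perpendicular direction n = (0, 4, 3) × (-1, 2, 5) = (14, -3, 4).
With w = (-2, 6, 2) − (0, -4, 0) = (-2, 10, 2), w · n = -50.
Distance = |w · n| / |n| = |-50| / √221 ≈ 3.363.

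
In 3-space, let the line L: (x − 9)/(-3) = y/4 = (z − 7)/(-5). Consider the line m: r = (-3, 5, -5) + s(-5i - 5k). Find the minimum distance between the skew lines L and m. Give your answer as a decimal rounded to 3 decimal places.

L has direction (-3, 4, -5) through (9, 0, 7).
Common perpendicular direction n = (-3, 4, -5) × (-5, 0, -5) = (-20, 10, 20).
With w = (-3, 5, -5) − (9, 0, 7) = (-12, 5, -12), w · n = 50.
Distance = |w · n| / |n| = |50| / √900 ≈ 1.667.

1.667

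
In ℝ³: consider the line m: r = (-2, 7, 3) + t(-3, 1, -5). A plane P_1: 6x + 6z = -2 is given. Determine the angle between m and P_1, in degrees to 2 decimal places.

sin θ = |n·v| / (|n||v|) = |-48| / (√72 · √35) = 0.95618.
θ ≈ 72.98°.

72.98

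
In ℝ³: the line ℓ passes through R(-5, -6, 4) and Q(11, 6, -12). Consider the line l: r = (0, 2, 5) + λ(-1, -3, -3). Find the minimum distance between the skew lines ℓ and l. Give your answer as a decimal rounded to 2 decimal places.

A direction vector for ℓ is Q − R = (16, 12, -16).
Common perpendicular direction n = (16, 12, -16) × (-1, -3, -3) = (-84, 64, -36).
With w = (0, 2, 5) − (-5, -6, 4) = (5, 8, 1), w · n = 56.
Distance = |w · n| / |n| = |56| / √12448 ≈ 0.50.

0.50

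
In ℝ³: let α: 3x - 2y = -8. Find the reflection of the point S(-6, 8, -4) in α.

λ = (n·S − d)/|n|² = (-34 − (-8))/13 = -2.
Reflection = S − 2λn = (-6, 8, -4) − (-4)·(3, -2, 0) = (6, 0, -4).

(6, 0, -4)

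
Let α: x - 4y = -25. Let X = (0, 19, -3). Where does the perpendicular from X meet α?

Foot = X − λn with λ = (n·X − d)/|n|² = (-76 − (-25))/17 = -3.
Foot = (0, 19, -3) − (-3)·(1, -4, 0) = (3, 7, -3).

(3, 7, -3)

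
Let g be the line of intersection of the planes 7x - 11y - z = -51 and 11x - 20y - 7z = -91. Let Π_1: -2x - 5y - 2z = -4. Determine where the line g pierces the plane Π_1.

(-4, 2, 1)

Direction of g: (7, -11, -1) × (11, -20, -7) = (57, 38, -19).
A point on g: solving the two plane equations with x = -10 gives (-10, -2, 3).
Substitute r = (-10, -2, 3) + t(57, 38, -19) into the plane: 24 + (-266)t = -4, so t = 2/19.
Intersection: (-10, -2, 3) + (2/19)·(57, 38, -19) = (-4, 2, 1).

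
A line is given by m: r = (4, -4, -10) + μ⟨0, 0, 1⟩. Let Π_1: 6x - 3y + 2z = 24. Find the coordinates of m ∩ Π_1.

(4, -4, -6)

Substitute r = (4, -4, -10) + t(0, 0, 1) into the plane: 16 + 2t = 24, so t = 4.
Intersection: (4, -4, -10) + 4·(0, 0, 1) = (4, -4, -6).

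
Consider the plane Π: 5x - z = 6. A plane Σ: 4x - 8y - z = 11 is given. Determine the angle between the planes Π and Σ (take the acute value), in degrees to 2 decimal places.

62.77

cos θ = |n₁·n₂| / (|n₁||n₂|) = |21| / (√26 · √81).
θ = arccos(0.45760) ≈ 62.77°.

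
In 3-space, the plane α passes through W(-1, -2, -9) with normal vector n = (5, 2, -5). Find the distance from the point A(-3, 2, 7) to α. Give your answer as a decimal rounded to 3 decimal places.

11.159

α: n·r = n·W gives 5x + 2y - 5z = 36.
n·A − d = (5)·(-3) + (2)·(2) + (-5)·(7) − 36 = -82; |n| = √54.
Distance = |-82| / √54 = 82/√54 ≈ 11.159.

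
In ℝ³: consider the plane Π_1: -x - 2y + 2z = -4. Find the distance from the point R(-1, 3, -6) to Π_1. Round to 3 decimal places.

n·R − d = (-1)·(-1) + (-2)·(3) + (2)·(-6) − (-4) = -13; |n| = √9.
Distance = |-13| / √9 = 13/√9 ≈ 4.333.

4.333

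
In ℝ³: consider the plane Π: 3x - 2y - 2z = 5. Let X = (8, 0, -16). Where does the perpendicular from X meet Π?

Foot = X − λn with λ = (n·X − d)/|n|² = (56 − 5)/17 = 3.
Foot = (8, 0, -16) − 3·(3, -2, -2) = (-1, 6, -10).

(-1, 6, -10)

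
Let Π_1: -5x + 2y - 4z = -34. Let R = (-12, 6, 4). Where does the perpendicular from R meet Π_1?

(-2, 2, 12)

Foot = R − λn with λ = (n·R − d)/|n|² = (56 − (-34))/45 = 2.
Foot = (-12, 6, 4) − 2·(-5, 2, -4) = (-2, 2, 12).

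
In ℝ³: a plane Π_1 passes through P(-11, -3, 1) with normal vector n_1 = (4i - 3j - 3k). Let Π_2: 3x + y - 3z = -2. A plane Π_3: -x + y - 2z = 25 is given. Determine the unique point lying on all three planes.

(-8, 7, -5)

Π_1: n_1·r = n_1·P gives 4x - 3y - 3z = -38.
Solving the 3×3 linear system 4x - 3y - 3z = -38, 3x + y - 3z = -2, -x + y - 2z = 25 (e.g. by elimination or Cramer's rule, determinant = -35) gives (-8, 7, -5).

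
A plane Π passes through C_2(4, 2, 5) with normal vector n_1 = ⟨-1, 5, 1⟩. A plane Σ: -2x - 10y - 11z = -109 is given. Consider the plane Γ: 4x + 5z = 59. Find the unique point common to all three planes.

(6, 2, 7)

Π: n_1·r = n_1·C_2 gives -x + 5y + z = 11.
Solving the 3×3 linear system -x + 5y + z = 11, -2x - 10y - 11z = -109, 4x + 5z = 59 (e.g. by elimination or Cramer's rule, determinant = -80) gives (6, 2, 7).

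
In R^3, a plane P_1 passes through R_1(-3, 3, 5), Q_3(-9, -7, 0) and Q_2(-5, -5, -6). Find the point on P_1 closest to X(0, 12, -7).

(5, 8, -5)

R_1Q_3 = (-6, -10, -5), R_1Q_2 = (-2, -8, -11); a normal to P_1 is R_1Q_3 × R_1Q_2 = (70, -56, 28).
Using R_1: P_1 has equation 70x - 56y + 28z = -238.
Foot = X − λn with λ = (n·X − d)/|n|² = (-868 − (-238))/8820 = -1/14.
Foot = (0, 12, -7) − (-1/14)·(70, -56, 28) = (5, 8, -5).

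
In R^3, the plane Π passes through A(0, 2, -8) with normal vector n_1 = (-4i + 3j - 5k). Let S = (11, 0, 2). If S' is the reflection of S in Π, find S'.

Π: n_1·r = n_1·A gives -4x + 3y - 5z = 46.
λ = (n·S − d)/|n|² = (-54 − 46)/50 = -2.
Reflection = S − 2λn = (11, 0, 2) − (-4)·(-4, 3, -5) = (-5, 12, -18).

(-5, 12, -18)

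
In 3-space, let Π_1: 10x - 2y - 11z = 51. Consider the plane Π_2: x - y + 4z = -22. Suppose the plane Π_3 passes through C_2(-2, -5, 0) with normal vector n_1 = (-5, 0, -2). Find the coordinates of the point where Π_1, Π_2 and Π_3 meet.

(0, 2, -5)

Π_3: n_1·r = n_1·C_2 gives -5x - 2z = 10.
Solving the 3×3 linear system 10x - 2y - 11z = 51, x - y + 4z = -22, -5x - 2z = 10 (e.g. by elimination or Cramer's rule, determinant = 111) gives (0, 2, -5).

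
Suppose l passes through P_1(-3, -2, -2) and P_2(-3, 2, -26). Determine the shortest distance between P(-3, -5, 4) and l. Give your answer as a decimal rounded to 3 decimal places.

1.973

A direction vector for l is P_2 − P_1 = (0, 4, -24).
Taking (-3, -2, -2) on l with direction v = (0, 4, -24): w = P − (-3, -2, -2) = (0, -3, 6), and w × v = (48, 0, 0).
Distance = |w × v| / |v| = √2304 / √592 ≈ 1.973.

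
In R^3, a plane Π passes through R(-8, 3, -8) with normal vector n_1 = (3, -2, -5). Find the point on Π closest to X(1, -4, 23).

Π: n_1·r = n_1·R gives 3x - 2y - 5z = 10.
Foot = X − λn with λ = (n·X − d)/|n|² = (-104 − 10)/38 = -3.
Foot = (1, -4, 23) − (-3)·(3, -2, -5) = (10, -10, 8).

(10, -10, 8)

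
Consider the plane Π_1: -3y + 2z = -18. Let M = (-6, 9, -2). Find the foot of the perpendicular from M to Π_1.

Foot = M − λn with λ = (n·M − d)/|n|² = (-31 − (-18))/13 = -1.
Foot = (-6, 9, -2) − (-1)·(0, -3, 2) = (-6, 6, 0).

(-6, 6, 0)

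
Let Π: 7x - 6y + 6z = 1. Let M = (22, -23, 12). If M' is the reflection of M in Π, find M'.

(-20, 13, -24)

λ = (n·M − d)/|n|² = (364 − 1)/121 = 3.
Reflection = M − 2λn = (22, -23, 12) − 6·(7, -6, 6) = (-20, 13, -24).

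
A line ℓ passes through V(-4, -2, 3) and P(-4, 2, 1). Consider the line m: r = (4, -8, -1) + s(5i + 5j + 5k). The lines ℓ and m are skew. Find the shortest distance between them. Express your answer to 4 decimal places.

10.1559

A direction vector for ℓ is P − V = (0, 4, -2).
Common perpendicular direction n = (0, 4, -2) × (5, 5, 5) = (30, -10, -20).
With w = (4, -8, -1) − (-4, -2, 3) = (8, -6, -4), w · n = 380.
Distance = |w · n| / |n| = |380| / √1400 ≈ 10.1559.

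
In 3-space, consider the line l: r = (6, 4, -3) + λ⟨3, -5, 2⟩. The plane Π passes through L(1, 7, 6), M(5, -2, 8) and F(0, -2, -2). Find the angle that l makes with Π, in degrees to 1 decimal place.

LM = (4, -9, 2), LF = (-1, -9, -8); a normal to Π is LM × LF = (90, 30, -45).
Using L: Π has equation 90x + 30y - 45z = 30.
sin θ = |n·v| / (|n||v|) = |30| / (√11025 · √38) = 0.04635.
θ ≈ 2.7°.

2.7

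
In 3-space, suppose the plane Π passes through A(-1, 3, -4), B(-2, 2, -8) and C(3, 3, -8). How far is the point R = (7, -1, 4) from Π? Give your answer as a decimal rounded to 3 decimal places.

AB = (-1, -1, -4), AC = (4, 0, -4); a normal to Π is AB × AC = (4, -20, 4).
Using A: Π has equation 4x - 20y + 4z = -80.
n·R − d = (4)·(7) + (-20)·(-1) + (4)·(4) − (-80) = 144; |n| = √432.
Distance = |144| / √432 = 144/√432 ≈ 6.928.

6.928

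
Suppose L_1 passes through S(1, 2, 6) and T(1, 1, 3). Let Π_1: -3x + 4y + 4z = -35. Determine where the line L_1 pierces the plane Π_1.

A direction vector for L_1 is T − S = (0, -1, -3).
Substitute r = (1, 2, 6) + t(0, -1, -3) into the plane: 29 + (-16)t = -35, so t = 4.
Intersection: (1, 2, 6) + 4·(0, -1, -3) = (1, -2, -6).

(1, -2, -6)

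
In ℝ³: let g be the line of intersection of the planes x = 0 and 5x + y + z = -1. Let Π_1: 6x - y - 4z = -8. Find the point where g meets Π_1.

(0, -4, 3)

Direction of g: (1, 0, 0) × (5, 1, 1) = (0, -1, 1).
A point on g: solving the two plane equations with y = 5 gives (0, 5, -6).
Substitute r = (0, 5, -6) + t(0, -1, 1) into the plane: 19 + (-3)t = -8, so t = 9.
Intersection: (0, 5, -6) + 9·(0, -1, 1) = (0, -4, 3).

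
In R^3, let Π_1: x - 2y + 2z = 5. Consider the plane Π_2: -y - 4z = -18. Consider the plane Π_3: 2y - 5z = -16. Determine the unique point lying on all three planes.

Solving the 3×3 linear system x - 2y + 2z = 5, -y - 4z = -18, 2y - 5z = -16 (e.g. by elimination or Cramer's rule, determinant = 13) gives (1, 2, 4).

(1, 2, 4)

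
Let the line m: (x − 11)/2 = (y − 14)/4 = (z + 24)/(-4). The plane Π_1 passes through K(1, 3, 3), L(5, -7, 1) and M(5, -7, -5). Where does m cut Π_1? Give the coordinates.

m has direction (2, 4, -4) through (11, 14, -24).
KL = (4, -10, -2), KM = (4, -10, -8); a normal to Π_1 is KL × KM = (60, 24, 0).
Using K: Π_1 has equation 60x + 24y = 132.
Substitute r = (11, 14, -24) + t(2, 4, -4) into the plane: 996 + 216t = 132, so t = -4.
Intersection: (11, 14, -24) + (-4)·(2, 4, -4) = (3, -2, -8).

(3, -2, -8)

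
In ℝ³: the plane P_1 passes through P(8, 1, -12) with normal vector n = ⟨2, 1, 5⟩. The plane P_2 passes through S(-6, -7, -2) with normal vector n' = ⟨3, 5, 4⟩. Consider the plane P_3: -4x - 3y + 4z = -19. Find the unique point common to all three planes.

(2, -7, -8)

P_1: n·r = n·P gives 2x + y + 5z = -43.
P_2: n'·r = n'·S gives 3x + 5y + 4z = -61.
Solving the 3×3 linear system 2x + y + 5z = -43, 3x + 5y + 4z = -61, -4x - 3y + 4z = -19 (e.g. by elimination or Cramer's rule, determinant = 91) gives (2, -7, -8).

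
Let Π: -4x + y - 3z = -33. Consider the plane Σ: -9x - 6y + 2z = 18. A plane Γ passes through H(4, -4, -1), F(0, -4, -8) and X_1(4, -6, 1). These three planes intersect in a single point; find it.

(4, -8, 3)

HF = (-4, 0, -7), HX_1 = (0, -2, 2); a normal to Γ is HF × HX_1 = (-14, 8, 8).
Using H: Γ has equation -14x + 8y + 8z = -96.
Solving the 3×3 linear system -4x + y - 3z = -33, -9x - 6y + 2z = 18, -14x + 8y + 8z = -96 (e.g. by elimination or Cramer's rule, determinant = 768) gives (4, -8, 3).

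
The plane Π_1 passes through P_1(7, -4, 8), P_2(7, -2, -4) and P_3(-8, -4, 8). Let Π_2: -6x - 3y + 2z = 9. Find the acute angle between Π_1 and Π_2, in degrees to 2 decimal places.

P_1P_2 = (0, 2, -12), P_1P_3 = (-15, 0, 0); a normal to Π_1 is P_1P_2 × P_1P_3 = (0, 180, 30).
Using P_1: Π_1 has equation 180y + 30z = -480.
cos θ = |n₁·n₂| / (|n₁||n₂|) = |-480| / (√33300 · √49).
θ = arccos(0.37577) ≈ 67.93°.

67.93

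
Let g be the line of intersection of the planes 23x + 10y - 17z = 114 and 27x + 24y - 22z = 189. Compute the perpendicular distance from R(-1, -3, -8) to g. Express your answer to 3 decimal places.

6.308

Direction of g: (23, 10, -17) × (27, 24, -22) = (188, 47, 282).
A point on g: solving the two plane equations with x = 1 gives (1, 4, -3).
Taking (1, 4, -3) on g with direction v = (188, 47, 282): w = R − (1, 4, -3) = (-2, -7, -5), and w × v = (-1739, -376, 1222).
Distance = |w × v| / |v| = √4658781 / √117077 ≈ 6.308.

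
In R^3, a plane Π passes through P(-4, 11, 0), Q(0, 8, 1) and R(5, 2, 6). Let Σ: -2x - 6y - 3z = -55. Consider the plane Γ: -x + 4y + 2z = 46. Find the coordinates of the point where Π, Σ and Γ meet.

(-4, 8, 5)

PQ = (4, -3, 1), PR = (9, -9, 6); a normal to Π is PQ × PR = (-9, -15, -9).
Using P: Π has equation -9x - 15y - 9z = -129.
Solving the 3×3 linear system -9x - 15y - 9z = -129, -2x - 6y - 3z = -55, -x + 4y + 2z = 46 (e.g. by elimination or Cramer's rule, determinant = 21) gives (-4, 8, 5).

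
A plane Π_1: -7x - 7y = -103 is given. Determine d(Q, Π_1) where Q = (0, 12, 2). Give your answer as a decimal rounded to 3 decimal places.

n·Q − d = (-7)·(0) + (-7)·(12) + (0)·(2) − (-103) = 19; |n| = √98.
Distance = |19| / √98 = 19/√98 ≈ 1.919.

1.919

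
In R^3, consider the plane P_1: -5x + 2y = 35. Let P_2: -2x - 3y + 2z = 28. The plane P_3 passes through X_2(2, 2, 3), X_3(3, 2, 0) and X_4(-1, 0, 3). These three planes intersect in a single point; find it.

(-11, -10, -12)

X_2X_3 = (1, 0, -3), X_2X_4 = (-3, -2, 0); a normal to P_3 is X_2X_3 × X_2X_4 = (-6, 9, -2).
Using X_2: P_3 has equation -6x + 9y - 2z = 0.
Solving the 3×3 linear system -5x + 2y = 35, -2x - 3y + 2z = 28, -6x + 9y - 2z = 0 (e.g. by elimination or Cramer's rule, determinant = 28) gives (-11, -10, -12).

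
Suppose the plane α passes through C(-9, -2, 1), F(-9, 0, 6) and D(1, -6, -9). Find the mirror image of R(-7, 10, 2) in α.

CF = (0, 2, 5), CD = (10, -4, -10); a normal to α is CF × CD = (0, 50, -20).
Using C: α has equation 50y - 20z = -120.
λ = (n·R − d)/|n|² = (460 − (-120))/2900 = 1/5.
Reflection = R − 2λn = (-7, 10, 2) − (2/5)·(0, 50, -20) = (-7, -10, 10).

(-7, -10, 10)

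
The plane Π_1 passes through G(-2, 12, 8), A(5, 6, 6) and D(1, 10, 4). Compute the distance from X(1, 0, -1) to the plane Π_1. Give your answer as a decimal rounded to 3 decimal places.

GA = (7, -6, -2), GD = (3, -2, -4); a normal to Π_1 is GA × GD = (20, 22, 4).
Using G: Π_1 has equation 20x + 22y + 4z = 256.
n·X − d = (20)·(1) + (22)·(0) + (4)·(-1) − 256 = -240; |n| = √900.
Distance = |-240| / √900 = 240/√900 ≈ 8.000.

8.000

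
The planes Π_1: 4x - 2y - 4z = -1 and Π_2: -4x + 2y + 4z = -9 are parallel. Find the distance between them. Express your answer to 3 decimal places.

1.667

Rescale Π_2 by 1/(-1): 4x - 2y - 4z = 9. Then distance = |-1 − 9| / √36 ≈ 1.667.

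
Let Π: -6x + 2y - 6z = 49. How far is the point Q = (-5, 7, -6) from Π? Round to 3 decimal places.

3.556

n·Q − d = (-6)·(-5) + (2)·(7) + (-6)·(-6) − 49 = 31; |n| = √76.
Distance = |31| / √76 = 31/√76 ≈ 3.556.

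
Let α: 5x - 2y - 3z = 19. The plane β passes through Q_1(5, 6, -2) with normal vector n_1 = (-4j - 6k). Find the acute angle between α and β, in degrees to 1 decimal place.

54.2

β: n_1·r = n_1·Q_1 gives -4y - 6z = -12.
cos θ = |n₁·n₂| / (|n₁||n₂|) = |26| / (√38 · √52).
θ = arccos(0.58490) ≈ 54.2°.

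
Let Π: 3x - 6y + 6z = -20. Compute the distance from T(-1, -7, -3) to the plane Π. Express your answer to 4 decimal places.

4.5556

n·T − d = (3)·(-1) + (-6)·(-7) + (6)·(-3) − (-20) = 41; |n| = √81.
Distance = |41| / √81 = 41/√81 ≈ 4.5556.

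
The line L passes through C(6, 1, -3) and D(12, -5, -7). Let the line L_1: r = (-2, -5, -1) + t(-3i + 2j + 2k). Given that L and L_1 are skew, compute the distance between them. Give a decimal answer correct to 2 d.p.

2.77

A direction vector for L is D − C = (6, -6, -4).
Common perpendicular direction n = (6, -6, -4) × (-3, 2, 2) = (-4, 0, -6).
With w = (-2, -5, -1) − (6, 1, -3) = (-8, -6, 2), w · n = 20.
Distance = |w · n| / |n| = |20| / √52 ≈ 2.77.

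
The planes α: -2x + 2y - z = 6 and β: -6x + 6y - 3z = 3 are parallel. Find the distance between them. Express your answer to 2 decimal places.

Rescale β by 1/3: -2x + 2y - z = 1. Then distance = |6 − 1| / √9 ≈ 1.67.

1.67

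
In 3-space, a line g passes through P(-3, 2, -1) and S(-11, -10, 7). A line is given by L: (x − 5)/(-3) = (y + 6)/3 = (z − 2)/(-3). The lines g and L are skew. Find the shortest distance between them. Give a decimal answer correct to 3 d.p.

3.858

A direction vector for g is S − P = (-8, -12, 8).
L has direction (-3, 3, -3) through (5, -6, 2).
Common perpendicular direction n = (-8, -12, 8) × (-3, 3, -3) = (12, -48, -60).
With w = (5, -6, 2) − (-3, 2, -1) = (8, -8, 3), w · n = 300.
Distance = |w · n| / |n| = |300| / √6048 ≈ 3.858.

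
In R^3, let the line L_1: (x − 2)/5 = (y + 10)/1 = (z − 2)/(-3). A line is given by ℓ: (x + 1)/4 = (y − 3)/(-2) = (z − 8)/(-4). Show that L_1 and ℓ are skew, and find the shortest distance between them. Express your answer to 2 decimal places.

2.64

L_1 has direction (5, 1, -3) through (2, -10, 2).
ℓ has direction (4, -2, -4) through (-1, 3, 8).
Common perpendicular direction n = (5, 1, -3) × (4, -2, -4) = (-10, 8, -14).
With w = (-1, 3, 8) − (2, -10, 2) = (-3, 13, 6), w · n = 50.
Since n ≠ 0 the lines are not parallel, and w · n = 50 ≠ 0 so they do not intersect; hence they are skew.
Distance = |w · n| / |n| = |50| / √360 ≈ 2.64.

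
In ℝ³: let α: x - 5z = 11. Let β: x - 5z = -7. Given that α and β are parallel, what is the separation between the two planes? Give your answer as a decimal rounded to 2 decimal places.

3.53

Same normal n = (1, 0, -5) with |n| = √26; distance = |11 − (-7)| / |n| = 18/√26 ≈ 3.53.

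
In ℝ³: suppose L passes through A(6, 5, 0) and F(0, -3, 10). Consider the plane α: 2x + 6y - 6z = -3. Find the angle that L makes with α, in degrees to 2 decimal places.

A direction vector for L is F − A = (-6, -8, 10).
sin θ = |n·v| / (|n||v|) = |-120| / (√76 · √200) = 0.97333.
θ ≈ 76.74°.

76.74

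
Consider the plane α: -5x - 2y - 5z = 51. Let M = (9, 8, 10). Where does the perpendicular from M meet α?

Foot = M − λn with λ = (n·M − d)/|n|² = (-111 − 51)/54 = -3.
Foot = (9, 8, 10) − (-3)·(-5, -2, -5) = (-6, 2, -5).

(-6, 2, -5)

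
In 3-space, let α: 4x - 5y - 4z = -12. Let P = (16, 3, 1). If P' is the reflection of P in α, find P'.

(8, 13, 9)

λ = (n·P − d)/|n|² = (45 − (-12))/57 = 1.
Reflection = P − 2λn = (16, 3, 1) − 2·(4, -5, -4) = (8, 13, 9).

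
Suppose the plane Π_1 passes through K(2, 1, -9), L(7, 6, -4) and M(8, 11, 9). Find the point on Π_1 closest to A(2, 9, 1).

(4, 6, 2)

KL = (5, 5, 5), KM = (6, 10, 18); a normal to Π_1 is KL × KM = (40, -60, 20).
Using K: Π_1 has equation 40x - 60y + 20z = -160.
Foot = A − λn with λ = (n·A − d)/|n|² = (-440 − (-160))/5600 = -1/20.
Foot = (2, 9, 1) − (-1/20)·(40, -60, 20) = (4, 6, 2).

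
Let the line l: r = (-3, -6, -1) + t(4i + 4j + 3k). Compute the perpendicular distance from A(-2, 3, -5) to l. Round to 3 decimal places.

Taking (-3, -6, -1) on l with direction v = (4, 4, 3): w = A − (-3, -6, -1) = (1, 9, -4), and w × v = (43, -19, -32).
Distance = |w × v| / |v| = √3234 / √41 ≈ 8.881.

8.881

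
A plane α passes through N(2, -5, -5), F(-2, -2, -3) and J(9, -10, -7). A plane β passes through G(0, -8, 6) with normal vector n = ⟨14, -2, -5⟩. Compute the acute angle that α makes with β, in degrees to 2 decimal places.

NF = (-4, 3, 2), NJ = (7, -5, -2); a normal to α is NF × NJ = (4, 6, -1).
Using N: α has equation 4x + 6y - z = -17.
β: n·r = n·G gives 14x - 2y - 5z = -14.
cos θ = |n₁·n₂| / (|n₁||n₂|) = |49| / (√53 · √225).
θ = arccos(0.44871) ≈ 63.34°.

63.34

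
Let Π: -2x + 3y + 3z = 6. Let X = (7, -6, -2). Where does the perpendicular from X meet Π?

(3, 0, 4)

Foot = X − λn with λ = (n·X − d)/|n|² = (-38 − 6)/22 = -2.
Foot = (7, -6, -2) − (-2)·(-2, 3, 3) = (3, 0, 4).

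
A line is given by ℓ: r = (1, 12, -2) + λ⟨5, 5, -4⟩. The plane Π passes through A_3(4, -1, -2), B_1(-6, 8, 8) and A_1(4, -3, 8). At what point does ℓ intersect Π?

A_3B_1 = (-10, 9, 10), A_3A_1 = (0, -2, 10); a normal to Π is A_3B_1 × A_3A_1 = (110, 100, 20).
Using A_3: Π has equation 110x + 100y + 20z = 300.
Substitute r = (1, 12, -2) + t(5, 5, -4) into the plane: 1270 + 970t = 300, so t = -1.
Intersection: (1, 12, -2) + (-1)·(5, 5, -4) = (-4, 7, 2).

(-4, 7, 2)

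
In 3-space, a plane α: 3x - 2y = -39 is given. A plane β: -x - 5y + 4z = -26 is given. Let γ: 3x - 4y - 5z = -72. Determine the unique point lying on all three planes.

Solving the 3×3 linear system 3x - 2y = -39, -x - 5y + 4z = -26, 3x - 4y - 5z = -72 (e.g. by elimination or Cramer's rule, determinant = 109) gives (-7, 9, 3).

(-7, 9, 3)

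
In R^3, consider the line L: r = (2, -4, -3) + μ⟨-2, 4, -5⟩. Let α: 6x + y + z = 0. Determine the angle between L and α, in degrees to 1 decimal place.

sin θ = |n·v| / (|n||v|) = |-13| / (√38 · √45) = 0.31437.
θ ≈ 18.3°.

18.3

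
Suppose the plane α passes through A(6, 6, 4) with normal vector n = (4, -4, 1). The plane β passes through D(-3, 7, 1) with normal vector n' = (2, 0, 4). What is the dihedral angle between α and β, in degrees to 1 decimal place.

α: n·r = n·A gives 4x - 4y + z = 4.
β: n'·r = n'·D gives 2x + 4z = -2.
cos θ = |n₁·n₂| / (|n₁||n₂|) = |12| / (√33 · √20).
θ = arccos(0.46710) ≈ 62.2°.

62.2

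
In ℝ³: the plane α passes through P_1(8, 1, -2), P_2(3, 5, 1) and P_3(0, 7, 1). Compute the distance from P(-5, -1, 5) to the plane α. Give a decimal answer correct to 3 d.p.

P_1P_2 = (-5, 4, 3), P_1P_3 = (-8, 6, 3); a normal to α is P_1P_2 × P_1P_3 = (-6, -9, 2).
Using P_1: α has equation -6x - 9y + 2z = -61.
n·P − d = (-6)·(-5) + (-9)·(-1) + (2)·(5) − (-61) = 110; |n| = √121.
Distance = |110| / √121 = 110/√121 ≈ 10.000.

10.000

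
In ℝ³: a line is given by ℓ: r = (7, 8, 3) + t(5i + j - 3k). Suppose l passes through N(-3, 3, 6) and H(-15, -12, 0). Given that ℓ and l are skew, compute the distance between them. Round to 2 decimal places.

0.09

A direction vector for l is H − N = (-12, -15, -6).
Common perpendicular direction n = (5, 1, -3) × (-12, -15, -6) = (-51, 66, -63).
With w = (-3, 3, 6) − (7, 8, 3) = (-10, -5, 3), w · n = -9.
Distance = |w · n| / |n| = |-9| / √10926 ≈ 0.09.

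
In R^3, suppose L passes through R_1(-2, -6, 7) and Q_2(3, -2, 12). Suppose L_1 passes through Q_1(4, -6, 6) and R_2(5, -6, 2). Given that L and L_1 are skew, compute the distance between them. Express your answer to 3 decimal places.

A direction vector for L is Q_2 − R_1 = (5, 4, 5).
A direction vector for L_1 is R_2 − Q_1 = (1, 0, -4).
Common perpendicular direction n = (5, 4, 5) × (1, 0, -4) = (-16, 25, -4).
With w = (4, -6, 6) − (-2, -6, 7) = (6, 0, -1), w · n = -92.
Distance = |w · n| / |n| = |-92| / √897 ≈ 3.072.

3.072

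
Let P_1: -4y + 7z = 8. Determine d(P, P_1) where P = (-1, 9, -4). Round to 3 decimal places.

n·P − d = (0)·(-1) + (-4)·(9) + (7)·(-4) − 8 = -72; |n| = √65.
Distance = |-72| / √65 = 72/√65 ≈ 8.931.

8.931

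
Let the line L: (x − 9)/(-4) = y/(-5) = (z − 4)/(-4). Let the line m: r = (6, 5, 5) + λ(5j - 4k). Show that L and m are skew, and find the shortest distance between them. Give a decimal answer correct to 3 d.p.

L has direction (-4, -5, -4) through (9, 0, 4).
Common perpendicular direction n = (-4, -5, -4) × (0, 5, -4) = (40, -16, -20).
With w = (6, 5, 5) − (9, 0, 4) = (-3, 5, 1), w · n = -220.
Since n ≠ 0 the lines are not parallel, and w · n = -220 ≠ 0 so they do not intersect; hence they are skew.
Distance = |w · n| / |n| = |-220| / √2256 ≈ 4.632.

4.632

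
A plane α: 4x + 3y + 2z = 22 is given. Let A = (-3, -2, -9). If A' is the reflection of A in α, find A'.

(13, 10, -1)

λ = (n·A − d)/|n|² = (-36 − 22)/29 = -2.
Reflection = A − 2λn = (-3, -2, -9) − (-4)·(4, 3, 2) = (13, 10, -1).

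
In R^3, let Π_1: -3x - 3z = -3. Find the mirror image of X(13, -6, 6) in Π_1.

(-5, -6, -12)

λ = (n·X − d)/|n|² = (-57 − (-3))/18 = -3.
Reflection = X − 2λn = (13, -6, 6) − (-6)·(-3, 0, -3) = (-5, -6, -12).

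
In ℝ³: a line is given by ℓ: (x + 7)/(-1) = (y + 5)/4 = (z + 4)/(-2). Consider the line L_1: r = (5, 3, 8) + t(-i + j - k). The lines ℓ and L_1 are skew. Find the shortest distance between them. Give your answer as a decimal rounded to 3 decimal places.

5.345

ℓ has direction (-1, 4, -2) through (-7, -5, -4).
Common perpendicular direction n = (-1, 4, -2) × (-1, 1, -1) = (-2, 1, 3).
With w = (5, 3, 8) − (-7, -5, -4) = (12, 8, 12), w · n = 20.
Distance = |w · n| / |n| = |20| / √14 ≈ 5.345.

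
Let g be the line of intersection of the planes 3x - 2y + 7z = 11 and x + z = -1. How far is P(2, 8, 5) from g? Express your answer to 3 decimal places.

Direction of g: (3, -2, 7) × (1, 0, 1) = (-2, 4, 2).
A point on g: solving the two plane equations with x = -3 gives (-3, -3, 2).
Taking (-3, -3, 2) on g with direction v = (-2, 4, 2): w = P − (-3, -3, 2) = (5, 11, 3), and w × v = (10, -16, 42).
Distance = |w × v| / |v| = √2120 / √24 ≈ 9.399.

9.399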